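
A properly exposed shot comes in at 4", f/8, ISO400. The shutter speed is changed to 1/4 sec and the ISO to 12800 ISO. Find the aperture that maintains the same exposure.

Shutter speed: 4 → 2 → 1 → 1/2 → 1/4 — 4 stops faster (darker).
ISO: 400 → 800 → 1600 → 3200 → 6400 → 12800 — 5 stops higher (brighter).
Net change so far: 1 stop brighter. Offset with the aperture: f/8 → f/11.

f/11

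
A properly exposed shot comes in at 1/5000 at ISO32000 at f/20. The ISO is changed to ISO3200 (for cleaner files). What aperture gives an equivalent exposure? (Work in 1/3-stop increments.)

ISO: 32000 → 25600 → 20000 → 16000 → 12800 → 10000 → 8000 → 6400 → 5000 → 4000 → 3200 — 3 1/3 stops lower (darker).
Need 3 1/3 stops brighter from the aperture: f/20 → f/18 → f/16 → f/14 → f/13 → f/11 → f/10 → f/9 → f/8 → f/7.1 → f/6.3.

f/6.3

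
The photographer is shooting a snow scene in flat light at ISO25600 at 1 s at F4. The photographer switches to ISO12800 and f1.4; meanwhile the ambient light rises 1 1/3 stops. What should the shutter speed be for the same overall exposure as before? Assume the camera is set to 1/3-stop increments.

Scene light: 1 1/3 stops brighter.
ISO: 25600 → 20000 → 16000 → 12800 — 1 stop lower (darker).
Aperture: f/4 → f/3.5 → f/3.2 → f/2.8 → f/2.5 → f/2.2 → f/2 → f/1.8 → f/1.6 → f/1.4 — 3 stops opened up (brighter).
Net so far: 3 1/3 stops brighter. Shutter speed: 1 → 0.8 → 0.6 → 0.5 → 0.4 → 0.3 → 1/4 → 1/5 → 1/6 → 1/8 → 1/10.

1/10s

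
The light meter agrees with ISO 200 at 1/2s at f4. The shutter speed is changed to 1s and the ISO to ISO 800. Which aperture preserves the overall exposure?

f/11

Shutter speed: 1/2 → 1 — 1 stop longer (brighter).
ISO: 200 → 400 → 800 — 2 stops higher (brighter).
Net change so far: 3 stops brighter. Offset with the aperture: f/4 → f/5.6 → f/8 → f/11.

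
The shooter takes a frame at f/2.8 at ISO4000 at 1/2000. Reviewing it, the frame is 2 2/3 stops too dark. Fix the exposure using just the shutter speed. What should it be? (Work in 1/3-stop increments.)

Underexposed by 2 2/3 stops → need 2 2/3 stops brighter.
Shutter speed: 1/2000 → 1/1600 → 1/1250 → 1/1000 → 1/800 → 1/640 → 1/500 → 1/400 → 1/320.

1/320s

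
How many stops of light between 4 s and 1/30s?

7 stops

4 → 2 → 1 → 1/2 → 1/4 → 1/8 → 1/15 → 1/30 — count the steps: 7 stops.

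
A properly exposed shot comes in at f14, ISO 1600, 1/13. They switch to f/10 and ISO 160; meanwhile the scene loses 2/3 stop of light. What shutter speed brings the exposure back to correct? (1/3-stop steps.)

0.6 s

Scene light: 2/3 stop darker.
Aperture: f/14 → f/13 → f/11 → f/10 — 1 stop opened up (brighter).
ISO: 1600 → 1250 → 1000 → 800 → 640 → 500 → 400 → 320 → 250 → 200 → 160 — 3 1/3 stops lower (darker).
Net so far: 3 stops darker. Shutter speed: 1/13 → 1/10 → 1/8 → 1/6 → 1/5 → 1/4 → 0.3 → 0.4 → 0.5 → 0.6.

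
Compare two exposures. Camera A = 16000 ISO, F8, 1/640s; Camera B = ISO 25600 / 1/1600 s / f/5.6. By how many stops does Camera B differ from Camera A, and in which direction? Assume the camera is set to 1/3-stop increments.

1/3 stop brighter

Aperture: f/8 → f/7.1 → f/6.3 → f/5.6 — 1 stop larger aperture (brighter).
Shutter speed: 1/640 → 1/800 → 1/1000 → 1/1250 → 1/1600 — 1 1/3 stops faster (darker).
ISO: 16000 → 20000 → 25600 — 2/3 stop raised (brighter).
Net: +1 −1 1/3 +2/3 = +1/3 stops.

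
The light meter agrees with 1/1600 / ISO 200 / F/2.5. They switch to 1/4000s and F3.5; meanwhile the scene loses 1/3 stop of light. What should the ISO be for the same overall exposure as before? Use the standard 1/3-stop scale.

Scene light: 1/3 stop darker.
Shutter speed: 1/1600 → 1/2000 → 1/2500 → 1/3200 → 1/4000 — 1 1/3 stops shorter (darker).
Aperture: f/2.5 → f/2.8 → f/3.2 → f/3.5 — 1 stop narrower (darker).
Net so far: 2 2/3 stops darker. ISO: 200 → 250 → 320 → 400 → 500 → 640 → 800 → 1000 → 1250.

ISO 1250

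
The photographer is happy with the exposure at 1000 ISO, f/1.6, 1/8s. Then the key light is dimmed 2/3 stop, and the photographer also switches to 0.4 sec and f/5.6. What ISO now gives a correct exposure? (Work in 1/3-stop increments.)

ISO 6400

Scene light: 2/3 stop darker.
Shutter speed: 1/8 → 1/6 → 1/5 → 1/4 → 0.3 → 0.4 — 1 2/3 stops slower (brighter).
Aperture: f/1.6 → f/1.8 → f/2 → f/2.2 → f/2.5 → f/2.8 → f/3.2 → f/3.5 → f/4 → f/4.5 → f/5 → f/5.6 — 3 2/3 stops stopped down (darker).
Net so far: 2 2/3 stops darker. ISO: 1000 → 1250 → 1600 → 2000 → 2500 → 3200 → 4000 → 5000 → 6400.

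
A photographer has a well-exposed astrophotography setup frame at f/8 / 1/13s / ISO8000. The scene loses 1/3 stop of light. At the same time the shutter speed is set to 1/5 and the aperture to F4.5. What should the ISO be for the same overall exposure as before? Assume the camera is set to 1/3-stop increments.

ISO 1250

Scene light: 1/3 stop darker.
Shutter speed: 1/13 → 1/10 → 1/8 → 1/6 → 1/5 — 1 1/3 stops slower (brighter).
Aperture: f/8 → f/7.1 → f/6.3 → f/5.6 → f/5 → f/4.5 — 1 2/3 stops opened up (brighter).
Net so far: 2 2/3 stops brighter. ISO: 8000 → 6400 → 5000 → 4000 → 3200 → 2500 → 2000 → 1600 → 1250.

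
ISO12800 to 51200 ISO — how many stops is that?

12800 → 25600 → 51200 — count the steps: 2 stops.

2 stops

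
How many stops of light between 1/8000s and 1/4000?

1 stop

1/8000 → 1/4000 — count the steps: 1 stop.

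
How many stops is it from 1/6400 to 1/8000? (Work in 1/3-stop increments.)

1/3 stop

1/6400 → 1/8000 — count the steps: 1 third-stops = 1/3 stop.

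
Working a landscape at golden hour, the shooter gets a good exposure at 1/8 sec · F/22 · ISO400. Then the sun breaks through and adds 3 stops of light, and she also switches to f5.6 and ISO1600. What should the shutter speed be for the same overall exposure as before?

Scene light: 3 stops brighter.
Aperture: f/22 → f/16 → f/11 → f/8 → f/5.6 — 4 stops larger aperture (brighter).
ISO: 400 → 800 → 1600 — 2 stops raised (brighter).
Net so far: 9 stops brighter. Shutter speed: 1/8 → 1/15 → 1/30 → 1/60 → 1/125 → 1/250 → 1/500 → 1/1000 → 1/2000 → 1/4000.

1/4000s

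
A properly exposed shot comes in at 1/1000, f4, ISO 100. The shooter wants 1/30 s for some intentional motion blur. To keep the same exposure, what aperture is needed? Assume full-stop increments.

Shutter speed: 1/1000 → 1/500 → 1/250 → 1/125 → 1/60 → 1/30 — 5 stops longer (brighter).
Need 5 stops darker from the aperture: f/4 → f/5.6 → f/8 → f/11 → f/16 → f/22.

f/22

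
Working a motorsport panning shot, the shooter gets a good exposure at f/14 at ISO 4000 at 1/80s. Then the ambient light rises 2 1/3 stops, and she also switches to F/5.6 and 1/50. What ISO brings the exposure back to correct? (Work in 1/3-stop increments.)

Scene light: 2 1/3 stops brighter.
Aperture: f/14 → f/13 → f/11 → f/10 → f/9 → f/8 → f/7.1 → f/6.3 → f/5.6 — 2 2/3 stops larger aperture (brighter).
Shutter speed: 1/80 → 1/60 → 1/50 — 2/3 stop longer (brighter).
Net so far: 5 2/3 stops brighter. ISO: 4000 → 3200 → 2500 → 2000 → 1600 → 1250 → 1000 → 800 → 640 → 500 → 400 → 320 → 250 → 200 → 160 → 125 → 100 → 80.

ISO 80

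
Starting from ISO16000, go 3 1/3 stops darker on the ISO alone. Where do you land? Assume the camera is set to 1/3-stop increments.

ISO 1600

ISO: 16000 → 12800 → 10000 → 8000 → 6400 → 5000 → 4000 → 3200 → 2500 → 2000 → 1600 — 3 1/3 stops lower (darker).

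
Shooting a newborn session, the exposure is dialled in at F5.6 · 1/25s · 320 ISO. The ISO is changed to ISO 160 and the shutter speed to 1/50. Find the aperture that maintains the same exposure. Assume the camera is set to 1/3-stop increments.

ISO: 320 → 250 → 200 → 160 — 1 stop dropped (darker).
Shutter speed: 1/25 → 1/30 → 1/40 → 1/50 — 1 stop faster (darker).
Net change so far: 2 stops darker. Offset with the aperture: f/5.6 → f/5 → f/4.5 → f/4 → f/3.5 → f/3.2 → f/2.8.

f/2.8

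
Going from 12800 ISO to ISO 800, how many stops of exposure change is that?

4 stops

12800 → 6400 → 3200 → 1600 → 800 — count the steps: 4 stops.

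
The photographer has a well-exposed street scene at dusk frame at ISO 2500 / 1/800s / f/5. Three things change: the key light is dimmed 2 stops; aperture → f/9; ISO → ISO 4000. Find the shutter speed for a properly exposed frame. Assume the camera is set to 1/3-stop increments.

Scene light: 2 stops darker.
Aperture: f/5 → f/5.6 → f/6.3 → f/7.1 → f/8 → f/9 — 1 2/3 stops narrower (darker).
ISO: 2500 → 3200 → 4000 — 2/3 stop higher (brighter).
Net so far: 3 stops darker. Shutter speed: 1/800 → 1/640 → 1/500 → 1/400 → 1/320 → 1/250 → 1/200 → 1/160 → 1/125 → 1/100.

1/100s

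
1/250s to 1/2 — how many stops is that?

7 stops

1/250 → 1/125 → 1/60 → 1/30 → 1/15 → 1/8 → 1/4 → 1/2 — count the steps: 7 stops.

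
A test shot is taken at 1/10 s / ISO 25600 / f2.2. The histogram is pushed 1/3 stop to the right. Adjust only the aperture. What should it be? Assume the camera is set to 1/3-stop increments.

f/2.5

Overexposed by 1/3 stop → need 1/3 stop darker.
Aperture: f/2.2 → f/2.5.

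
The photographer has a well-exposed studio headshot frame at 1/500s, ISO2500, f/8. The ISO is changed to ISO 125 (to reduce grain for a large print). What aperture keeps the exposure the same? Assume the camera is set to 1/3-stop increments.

ISO: 2500 → 2000 → 1600 → 1250 → 1000 → 800 → 640 → 500 → 400 → 320 → 250 → 200 → 160 → 125 — 4 1/3 stops dropped (darker).
Need 4 1/3 stops brighter from the aperture: f/8 → f/7.1 → f/6.3 → f/5.6 → f/5 → f/4.5 → f/4 → f/3.5 → f/3.2 → f/2.8 → f/2.5 → f/2.2 → f/2 → f/1.8.

f/1.8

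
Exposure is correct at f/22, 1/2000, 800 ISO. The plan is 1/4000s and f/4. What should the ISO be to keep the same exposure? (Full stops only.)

ISO 50

Shutter speed: 1/2000 → 1/4000 — 1 stop shorter (darker).
Aperture: f/22 → f/16 → f/11 → f/8 → f/5.6 → f/4 — 5 stops wider (brighter).
Net change so far: 4 stops brighter. Offset with the ISO: 800 → 400 → 200 → 100 → 50.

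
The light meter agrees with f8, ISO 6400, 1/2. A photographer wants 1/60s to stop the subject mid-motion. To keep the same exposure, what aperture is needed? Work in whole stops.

f/1.4

Shutter speed: 1/2 → 1/4 → 1/8 → 1/15 → 1/30 → 1/60 — 5 stops shorter (darker).
Need 5 stops brighter from the aperture: f/8 → f/5.6 → f/4 → f/2.8 → f/2 → f/1.4.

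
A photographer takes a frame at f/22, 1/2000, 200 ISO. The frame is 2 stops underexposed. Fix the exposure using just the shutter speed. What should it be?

Underexposed by 2 stops → need 2 stops brighter.
Shutter speed: 1/2000 → 1/1000 → 1/500.

1/500s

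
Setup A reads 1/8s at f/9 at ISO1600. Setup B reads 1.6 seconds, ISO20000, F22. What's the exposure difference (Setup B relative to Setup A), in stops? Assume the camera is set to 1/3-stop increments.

Aperture: f/9 → f/10 → f/11 → f/13 → f/14 → f/16 → f/18 → f/20 → f/22 — 2 2/3 stops smaller aperture (darker).
Shutter speed: 1/8 → 1/6 → 1/5 → 1/4 → 0.3 → 0.4 → 0.5 → 0.6 → 0.8 → 1 → 1.3 → 1.6 — 3 2/3 stops slower (brighter).
ISO: 1600 → 2000 → 2500 → 3200 → 4000 → 5000 → 6400 → 8000 → 10000 → 12800 → 16000 → 20000 — 3 2/3 stops higher (brighter).
Net: −2 2/3 +3 2/3 +3 2/3 = +4 2/3 stops.

4 2/3 stops brighter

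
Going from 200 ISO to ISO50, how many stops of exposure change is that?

200 → 100 → 50 — count the steps: 2 stops.

2 stops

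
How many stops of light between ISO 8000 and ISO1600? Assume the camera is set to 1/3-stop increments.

8000 → 6400 → 5000 → 4000 → 3200 → 2500 → 2000 → 1600 — count the steps: 7 third-stops = 2 1/3 stops.

2 1/3 stops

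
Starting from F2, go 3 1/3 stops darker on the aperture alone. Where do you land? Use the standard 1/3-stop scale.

f/6.3

Aperture: f/2 → f/2.2 → f/2.5 → f/2.8 → f/3.2 → f/3.5 → f/4 → f/4.5 → f/5 → f/5.6 → f/6.3 — 3 1/3 stops stopped down (darker).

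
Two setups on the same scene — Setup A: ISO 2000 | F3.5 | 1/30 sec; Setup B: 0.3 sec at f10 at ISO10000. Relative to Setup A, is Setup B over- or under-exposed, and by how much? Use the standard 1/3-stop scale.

Aperture: f/3.5 → f/4 → f/4.5 → f/5 → f/5.6 → f/6.3 → f/7.1 → f/8 → f/9 → f/10 — 3 stops narrower (darker).
Shutter speed: 1/30 → 1/25 → 1/20 → 1/15 → 1/13 → 1/10 → 1/8 → 1/6 → 1/5 → 1/4 → 0.3 — 3 1/3 stops longer (brighter).
ISO: 2000 → 2500 → 3200 → 4000 → 5000 → 6400 → 8000 → 10000 — 2 1/3 stops raised (brighter).
Net: −3 +3 1/3 +2 1/3 = +2 2/3 stops.

2 2/3 stops brighter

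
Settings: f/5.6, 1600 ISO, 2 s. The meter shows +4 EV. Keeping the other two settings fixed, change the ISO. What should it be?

Overexposed by 4 stops → need 4 stops darker.
ISO: 1600 → 800 → 400 → 200 → 100.

ISO 100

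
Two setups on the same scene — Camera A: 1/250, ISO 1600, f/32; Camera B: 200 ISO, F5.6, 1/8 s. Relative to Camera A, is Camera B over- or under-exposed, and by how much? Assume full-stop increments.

7 stops brighter

Aperture: f/32 → f/22 → f/16 → f/11 → f/8 → f/5.6 — 5 stops larger aperture (brighter).
Shutter speed: 1/250 → 1/125 → 1/60 → 1/30 → 1/15 → 1/8 — 5 stops slower (brighter).
ISO: 1600 → 800 → 400 → 200 — 3 stops lower (darker).
Net: +5 +5 −3 = +7 stops.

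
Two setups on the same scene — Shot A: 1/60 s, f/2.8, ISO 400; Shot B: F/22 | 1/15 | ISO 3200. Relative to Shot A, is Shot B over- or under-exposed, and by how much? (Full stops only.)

Aperture: f/2.8 → f/4 → f/5.6 → f/8 → f/11 → f/16 → f/22 — 6 stops narrower (darker).
Shutter speed: 1/60 → 1/30 → 1/15 — 2 stops slower (brighter).
ISO: 400 → 800 → 1600 → 3200 — 3 stops raised (brighter).
Net: −6 +2 +3 = −1 stop.

1 stop darker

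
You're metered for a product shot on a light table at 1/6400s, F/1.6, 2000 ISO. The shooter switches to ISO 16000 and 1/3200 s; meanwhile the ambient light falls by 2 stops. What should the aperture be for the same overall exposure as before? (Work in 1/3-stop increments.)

Scene light: 2 stops darker.
ISO: 2000 → 2500 → 3200 → 4000 → 5000 → 6400 → 8000 → 10000 → 12800 → 16000 — 3 stops higher (brighter).
Shutter speed: 1/6400 → 1/5000 → 1/4000 → 1/3200 — 1 stop slower (brighter).
Net so far: 2 stops brighter. Aperture: f/1.6 → f/1.8 → f/2 → f/2.2 → f/2.5 → f/2.8 → f/3.2.

f/3.2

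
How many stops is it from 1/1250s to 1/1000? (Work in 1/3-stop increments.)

1/3 stop

1/1250 → 1/1000 — count the steps: 1 third-stops = 1/3 stop.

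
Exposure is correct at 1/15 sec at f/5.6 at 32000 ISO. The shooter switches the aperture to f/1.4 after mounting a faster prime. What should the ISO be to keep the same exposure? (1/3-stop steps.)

Aperture: f/5.6 → f/5 → f/4.5 → f/4 → f/3.5 → f/3.2 → f/2.8 → f/2.5 → f/2.2 → f/2 → f/1.8 → f/1.6 → f/1.4 — 4 stops wider (brighter).
Need 4 stops darker from the ISO: 32000 → 25600 → 20000 → 16000 → 12800 → 10000 → 8000 → 6400 → 5000 → 4000 → 3200 → 2500 → 2000.

ISO 2000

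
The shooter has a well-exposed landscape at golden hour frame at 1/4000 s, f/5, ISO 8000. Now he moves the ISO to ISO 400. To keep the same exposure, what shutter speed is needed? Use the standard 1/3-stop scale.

ISO: 8000 → 6400 → 5000 → 4000 → 3200 → 2500 → 2000 → 1600 → 1250 → 1000 → 800 → 640 → 500 → 400 — 4 1/3 stops dropped (darker).
Need 4 1/3 stops brighter from the shutter speed: 1/4000 → 1/3200 → 1/2500 → 1/2000 → 1/1600 → 1/1250 → 1/1000 → 1/800 → 1/640 → 1/500 → 1/400 → 1/320 → 1/250 → 1/200.

1/200s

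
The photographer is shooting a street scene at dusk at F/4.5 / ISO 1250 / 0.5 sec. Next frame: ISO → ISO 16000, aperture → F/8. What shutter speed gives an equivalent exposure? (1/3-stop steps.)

ISO: 1250 → 1600 → 2000 → 2500 → 3200 → 4000 → 5000 → 6400 → 8000 → 10000 → 12800 → 16000 — 3 2/3 stops raised (brighter).
Aperture: f/4.5 → f/5 → f/5.6 → f/6.3 → f/7.1 → f/8 — 1 2/3 stops smaller aperture (darker).
Net change so far: 2 stops brighter. Offset with the shutter speed: 0.5 → 0.4 → 0.3 → 1/4 → 1/5 → 1/6 → 1/8.

1/8s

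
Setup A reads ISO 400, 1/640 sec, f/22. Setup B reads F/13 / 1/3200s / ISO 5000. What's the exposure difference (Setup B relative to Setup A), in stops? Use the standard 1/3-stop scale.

3 stops brighter

Aperture: f/22 → f/20 → f/18 → f/16 → f/14 → f/13 — 1 2/3 stops larger aperture (brighter).
Shutter speed: 1/640 → 1/800 → 1/1000 → 1/1250 → 1/1600 → 1/2000 → 1/2500 → 1/3200 — 2 1/3 stops faster (darker).
ISO: 400 → 500 → 640 → 800 → 1000 → 1250 → 1600 → 2000 → 2500 → 3200 → 4000 → 5000 — 3 2/3 stops higher (brighter).
Net: +1 2/3 −2 1/3 +3 2/3 = +3 stops.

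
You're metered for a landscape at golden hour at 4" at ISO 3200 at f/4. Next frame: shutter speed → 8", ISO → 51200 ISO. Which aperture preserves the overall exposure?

Shutter speed: 4 → 8 — 1 stop slower (brighter).
ISO: 3200 → 6400 → 12800 → 25600 → 51200 — 4 stops higher (brighter).
Net change so far: 5 stops brighter. Offset with the aperture: f/4 → f/5.6 → f/8 → f/11 → f/16 → f/22.

f/22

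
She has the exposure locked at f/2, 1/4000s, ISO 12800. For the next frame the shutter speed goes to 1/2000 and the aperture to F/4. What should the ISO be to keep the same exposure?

Shutter speed: 1/4000 → 1/2000 — 1 stop longer (brighter).
Aperture: f/2 → f/2.8 → f/4 — 2 stops stopped down (darker).
Net change so far: 1 stop darker. Offset with the ISO: 12800 → 25600.

ISO 25600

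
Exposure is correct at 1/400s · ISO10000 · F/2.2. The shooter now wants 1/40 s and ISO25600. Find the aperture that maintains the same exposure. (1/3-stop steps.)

Shutter speed: 1/400 → 1/320 → 1/250 → 1/200 → 1/160 → 1/125 → 1/100 → 1/80 → 1/60 → 1/50 → 1/40 — 3 1/3 stops slower (brighter).
ISO: 10000 → 12800 → 16000 → 20000 → 25600 — 1 1/3 stops higher (brighter).
Net change so far: 4 2/3 stops brighter. Offset with the aperture: f/2.2 → f/2.5 → f/2.8 → f/3.2 → f/3.5 → f/4 → f/4.5 → f/5 → f/5.6 → f/6.3 → f/7.1 → f/8 → f/9 → f/10 → f/11.

f/11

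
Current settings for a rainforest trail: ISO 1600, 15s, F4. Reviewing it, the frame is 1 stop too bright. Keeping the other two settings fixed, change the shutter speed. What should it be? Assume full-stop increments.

Overexposed by 1 stop → need 1 stop darker.
Shutter speed: 15 → 8.

8 s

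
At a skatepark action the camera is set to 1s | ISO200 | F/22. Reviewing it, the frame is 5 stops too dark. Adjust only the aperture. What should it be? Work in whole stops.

Underexposed by 5 stops → need 5 stops brighter.
Aperture: f/22 → f/16 → f/11 → f/8 → f/5.6 → f/4.

f/4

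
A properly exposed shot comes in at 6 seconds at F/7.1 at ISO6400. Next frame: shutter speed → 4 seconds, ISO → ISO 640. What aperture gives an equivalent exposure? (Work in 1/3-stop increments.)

Shutter speed: 6 → 5 → 4 — 2/3 stop faster (darker).
ISO: 6400 → 5000 → 4000 → 3200 → 2500 → 2000 → 1600 → 1250 → 1000 → 800 → 640 — 3 1/3 stops dropped (darker).
Net change so far: 4 stops darker. Offset with the aperture: f/7.1 → f/6.3 → f/5.6 → f/5 → f/4.5 → f/4 → f/3.5 → f/3.2 → f/2.8 → f/2.5 → f/2.2 → f/2 → f/1.8.

f/1.8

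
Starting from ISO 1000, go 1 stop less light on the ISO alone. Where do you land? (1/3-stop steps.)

ISO: 1000 → 800 → 640 → 500 — 1 stop lower (darker).

ISO 500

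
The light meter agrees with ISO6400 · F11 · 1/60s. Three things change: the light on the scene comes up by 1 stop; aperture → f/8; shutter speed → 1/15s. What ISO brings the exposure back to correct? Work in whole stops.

Scene light: 1 stop brighter.
Aperture: f/11 → f/8 — 1 stop larger aperture (brighter).
Shutter speed: 1/60 → 1/30 → 1/15 — 2 stops slower (brighter).
Net so far: 4 stops brighter. ISO: 6400 → 3200 → 1600 → 800 → 400.

ISO 400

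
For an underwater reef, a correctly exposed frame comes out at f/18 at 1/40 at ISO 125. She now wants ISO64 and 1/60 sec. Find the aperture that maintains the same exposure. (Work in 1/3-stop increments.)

f/10

ISO: 125 → 100 → 80 → 64 — 1 stop lower (darker).
Shutter speed: 1/40 → 1/50 → 1/60 — 2/3 stop faster (darker).
Net change so far: 1 2/3 stops darker. Offset with the aperture: f/18 → f/16 → f/14 → f/13 → f/11 → f/10.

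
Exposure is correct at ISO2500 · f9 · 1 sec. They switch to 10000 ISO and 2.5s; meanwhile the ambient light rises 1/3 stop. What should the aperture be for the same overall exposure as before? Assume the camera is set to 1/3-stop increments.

f/32

Scene light: 1/3 stop brighter.
ISO: 2500 → 3200 → 4000 → 5000 → 6400 → 8000 → 10000 — 2 stops raised (brighter).
Shutter speed: 1 → 1.3 → 1.6 → 2 → 2.5 — 1 1/3 stops slower (brighter).
Net so far: 3 2/3 stops brighter. Aperture: f/9 → f/10 → f/11 → f/13 → f/14 → f/16 → f/18 → f/20 → f/22 → f/25 → f/29 → f/32.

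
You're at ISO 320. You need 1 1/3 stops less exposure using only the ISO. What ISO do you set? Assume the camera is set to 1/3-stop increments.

ISO: 320 → 250 → 200 → 160 → 125 — 1 1/3 stops lower (darker).

ISO 125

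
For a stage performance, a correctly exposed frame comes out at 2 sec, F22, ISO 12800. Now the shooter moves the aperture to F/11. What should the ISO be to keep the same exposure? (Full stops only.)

ISO 3200

Aperture: f/22 → f/16 → f/11 — 2 stops wider (brighter).
Need 2 stops darker from the ISO: 12800 → 6400 → 3200.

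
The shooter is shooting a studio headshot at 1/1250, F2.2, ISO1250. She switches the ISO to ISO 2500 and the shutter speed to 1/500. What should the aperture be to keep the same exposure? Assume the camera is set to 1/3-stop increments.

f/5

ISO: 1250 → 1600 → 2000 → 2500 — 1 stop raised (brighter).
Shutter speed: 1/1250 → 1/1000 → 1/800 → 1/640 → 1/500 — 1 1/3 stops slower (brighter).
Net change so far: 2 1/3 stops brighter. Offset with the aperture: f/2.2 → f/2.5 → f/2.8 → f/3.2 → f/3.5 → f/4 → f/4.5 → f/5.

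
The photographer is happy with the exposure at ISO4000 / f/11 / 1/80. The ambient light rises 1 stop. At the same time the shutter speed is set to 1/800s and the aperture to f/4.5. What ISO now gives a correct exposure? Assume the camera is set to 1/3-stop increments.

ISO 3200

Scene light: 1 stop brighter.
Shutter speed: 1/80 → 1/100 → 1/125 → 1/160 → 1/200 → 1/250 → 1/320 → 1/400 → 1/500 → 1/640 → 1/800 — 3 1/3 stops shorter (darker).
Aperture: f/11 → f/10 → f/9 → f/8 → f/7.1 → f/6.3 → f/5.6 → f/5 → f/4.5 — 2 2/3 stops wider (brighter).
Net so far: 1/3 stop brighter. ISO: 4000 → 3200.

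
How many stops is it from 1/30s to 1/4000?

7 stops

1/30 → 1/60 → 1/125 → 1/250 → 1/500 → 1/1000 → 1/2000 → 1/4000 — count the steps: 7 stops.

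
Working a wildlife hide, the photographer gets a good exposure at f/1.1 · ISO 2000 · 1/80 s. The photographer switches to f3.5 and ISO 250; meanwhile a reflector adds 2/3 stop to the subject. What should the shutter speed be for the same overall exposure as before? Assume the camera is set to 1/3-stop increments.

0.6 s

Scene light: 2/3 stop brighter.
Aperture: f/1.1 → f/1.2 → f/1.4 → f/1.6 → f/1.8 → f/2 → f/2.2 → f/2.5 → f/2.8 → f/3.2 → f/3.5 — 3 1/3 stops narrower (darker).
ISO: 2000 → 1600 → 1250 → 1000 → 800 → 640 → 500 → 400 → 320 → 250 — 3 stops lower (darker).
Net so far: 5 2/3 stops darker. Shutter speed: 1/80 → 1/60 → 1/50 → 1/40 → 1/30 → 1/25 → 1/20 → 1/15 → 1/13 → 1/10 → 1/8 → 1/6 → 1/5 → 1/4 → 0.3 → 0.4 → 0.5 → 0.6.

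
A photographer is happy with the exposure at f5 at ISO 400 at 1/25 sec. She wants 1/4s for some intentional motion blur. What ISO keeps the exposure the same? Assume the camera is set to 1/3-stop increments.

Shutter speed: 1/25 → 1/20 → 1/15 → 1/13 → 1/10 → 1/8 → 1/6 → 1/5 → 1/4 — 2 2/3 stops longer (brighter).
Need 2 2/3 stops darker from the ISO: 400 → 320 → 250 → 200 → 160 → 125 → 100 → 80 → 64.

ISO 64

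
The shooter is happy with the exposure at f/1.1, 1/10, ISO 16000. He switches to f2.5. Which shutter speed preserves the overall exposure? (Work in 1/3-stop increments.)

0.5 s

Aperture: f/1.1 → f/1.2 → f/1.4 → f/1.6 → f/1.8 → f/2 → f/2.2 → f/2.5 — 2 1/3 stops smaller aperture (darker).
Need 2 1/3 stops brighter from the shutter speed: 1/10 → 1/8 → 1/6 → 1/5 → 1/4 → 0.3 → 0.4 → 0.5.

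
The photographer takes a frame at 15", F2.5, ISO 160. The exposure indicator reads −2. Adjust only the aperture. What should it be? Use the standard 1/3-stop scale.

f/1.2

Underexposed by 2 stops → need 2 stops brighter.
Aperture: f/2.5 → f/2.2 → f/2 → f/1.8 → f/1.6 → f/1.4 → f/1.2.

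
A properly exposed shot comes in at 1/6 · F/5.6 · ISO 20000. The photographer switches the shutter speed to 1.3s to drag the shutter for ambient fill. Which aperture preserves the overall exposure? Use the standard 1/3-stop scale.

Shutter speed: 1/6 → 1/5 → 1/4 → 0.3 → 0.4 → 0.5 → 0.6 → 0.8 → 1 → 1.3 — 3 stops slower (brighter).
Need 3 stops darker from the aperture: f/5.6 → f/6.3 → f/7.1 → f/8 → f/9 → f/10 → f/11 → f/13 → f/14 → f/16.

f/16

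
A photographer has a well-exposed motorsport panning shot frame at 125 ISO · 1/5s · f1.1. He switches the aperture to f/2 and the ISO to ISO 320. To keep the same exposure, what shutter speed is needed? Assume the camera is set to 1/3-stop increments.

Aperture: f/1.1 → f/1.2 → f/1.4 → f/1.6 → f/1.8 → f/2 — 1 2/3 stops stopped down (darker).
ISO: 125 → 160 → 200 → 250 → 320 — 1 1/3 stops raised (brighter).
Net change so far: 1/3 stop darker. Offset with the shutter speed: 1/5 → 1/4.

1/4s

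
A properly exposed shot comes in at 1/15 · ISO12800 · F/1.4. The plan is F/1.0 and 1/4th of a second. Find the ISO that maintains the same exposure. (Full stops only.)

Aperture: f/1.4 → f/1.0 — 1 stop larger aperture (brighter).
Shutter speed: 1/15 → 1/8 → 1/4 — 2 stops slower (brighter).
Net change so far: 3 stops brighter. Offset with the ISO: 12800 → 6400 → 3200 → 1600.

ISO 1600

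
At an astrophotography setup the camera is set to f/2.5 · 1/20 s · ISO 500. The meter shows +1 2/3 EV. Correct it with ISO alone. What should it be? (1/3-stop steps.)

Overexposed by 1 2/3 stops → need 1 2/3 stops darker.
ISO: 500 → 400 → 320 → 250 → 200 → 160.

ISO 160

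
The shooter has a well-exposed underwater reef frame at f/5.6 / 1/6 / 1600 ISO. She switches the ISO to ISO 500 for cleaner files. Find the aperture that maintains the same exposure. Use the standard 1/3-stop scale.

f/3.2

ISO: 1600 → 1250 → 1000 → 800 → 640 → 500 — 1 2/3 stops lower (darker).
Need 1 2/3 stops brighter from the aperture: f/5.6 → f/5 → f/4.5 → f/4 → f/3.5 → f/3.2.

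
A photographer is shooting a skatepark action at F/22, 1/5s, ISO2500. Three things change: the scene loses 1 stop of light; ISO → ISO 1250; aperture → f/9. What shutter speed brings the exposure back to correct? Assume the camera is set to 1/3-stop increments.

1/8s

Scene light: 1 stop darker.
ISO: 2500 → 2000 → 1600 → 1250 — 1 stop lower (darker).
Aperture: f/22 → f/20 → f/18 → f/16 → f/14 → f/13 → f/11 → f/10 → f/9 — 2 2/3 stops wider (brighter).
Net so far: 2/3 stop brighter. Shutter speed: 1/5 → 1/6 → 1/8.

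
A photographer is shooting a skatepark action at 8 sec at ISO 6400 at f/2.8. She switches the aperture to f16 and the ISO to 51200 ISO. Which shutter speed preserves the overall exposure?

Aperture: f/2.8 → f/4 → f/5.6 → f/8 → f/11 → f/16 — 5 stops narrower (darker).
ISO: 6400 → 12800 → 25600 → 51200 — 3 stops raised (brighter).
Net change so far: 2 stops darker. Offset with the shutter speed: 8 → 15 → 30.

30 s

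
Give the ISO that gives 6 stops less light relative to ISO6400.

ISO: 6400 → 3200 → 1600 → 800 → 400 → 200 → 100 — 6 stops lower (darker).

ISO 100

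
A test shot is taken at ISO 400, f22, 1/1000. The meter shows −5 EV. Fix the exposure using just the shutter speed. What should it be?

1/30s

Underexposed by 5 stops → need 5 stops brighter.
Shutter speed: 1/1000 → 1/500 → 1/250 → 1/125 → 1/60 → 1/30.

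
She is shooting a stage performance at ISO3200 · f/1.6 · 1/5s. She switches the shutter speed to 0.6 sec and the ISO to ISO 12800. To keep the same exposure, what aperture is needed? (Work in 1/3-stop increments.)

f/5.6

Shutter speed: 1/5 → 1/4 → 0.3 → 0.4 → 0.5 → 0.6 — 1 2/3 stops slower (brighter).
ISO: 3200 → 4000 → 5000 → 6400 → 8000 → 10000 → 12800 — 2 stops raised (brighter).
Net change so far: 3 2/3 stops brighter. Offset with the aperture: f/1.6 → f/1.8 → f/2 → f/2.2 → f/2.5 → f/2.8 → f/3.2 → f/3.5 → f/4 → f/4.5 → f/5 → f/5.6.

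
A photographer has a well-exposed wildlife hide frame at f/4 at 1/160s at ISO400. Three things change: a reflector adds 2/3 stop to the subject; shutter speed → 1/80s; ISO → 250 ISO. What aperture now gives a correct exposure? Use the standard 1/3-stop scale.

f/5.6

Scene light: 2/3 stop brighter.
Shutter speed: 1/160 → 1/125 → 1/100 → 1/80 — 1 stop slower (brighter).
ISO: 400 → 320 → 250 — 2/3 stop lower (darker).
Net so far: 1 stop brighter. Aperture: f/4 → f/4.5 → f/5 → f/5.6.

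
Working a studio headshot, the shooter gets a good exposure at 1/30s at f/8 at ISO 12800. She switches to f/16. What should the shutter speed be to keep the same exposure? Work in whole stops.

Aperture: f/8 → f/11 → f/16 — 2 stops stopped down (darker).
Need 2 stops brighter from the shutter speed: 1/30 → 1/15 → 1/8.

1/8s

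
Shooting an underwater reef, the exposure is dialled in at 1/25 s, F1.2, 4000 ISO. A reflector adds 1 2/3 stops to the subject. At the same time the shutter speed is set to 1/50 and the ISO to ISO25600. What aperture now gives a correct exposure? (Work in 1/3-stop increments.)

Scene light: 1 2/3 stops brighter.
Shutter speed: 1/25 → 1/30 → 1/40 → 1/50 — 1 stop shorter (darker).
ISO: 4000 → 5000 → 6400 → 8000 → 10000 → 12800 → 16000 → 20000 → 25600 — 2 2/3 stops higher (brighter).
Net so far: 3 1/3 stops brighter. Aperture: f/1.2 → f/1.4 → f/1.6 → f/1.8 → f/2 → f/2.2 → f/2.5 → f/2.8 → f/3.2 → f/3.5 → f/4.

f/4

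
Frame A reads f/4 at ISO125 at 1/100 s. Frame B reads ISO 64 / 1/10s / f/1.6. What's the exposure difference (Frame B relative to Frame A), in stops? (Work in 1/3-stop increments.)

5 stops brighter

Aperture: f/4 → f/3.5 → f/3.2 → f/2.8 → f/2.5 → f/2.2 → f/2 → f/1.8 → f/1.6 — 2 2/3 stops opened up (brighter).
Shutter speed: 1/100 → 1/80 → 1/60 → 1/50 → 1/40 → 1/30 → 1/25 → 1/20 → 1/15 → 1/13 → 1/10 — 3 1/3 stops longer (brighter).
ISO: 125 → 100 → 80 → 64 — 1 stop dropped (darker).
Net: +2 2/3 +3 1/3 −1 = +5 stops.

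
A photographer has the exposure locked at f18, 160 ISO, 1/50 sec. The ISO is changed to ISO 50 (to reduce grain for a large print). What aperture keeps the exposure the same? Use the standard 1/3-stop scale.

f/10

ISO: 160 → 125 → 100 → 80 → 64 → 50 — 1 2/3 stops dropped (darker).
Need 1 2/3 stops brighter from the aperture: f/18 → f/16 → f/14 → f/13 → f/11 → f/10.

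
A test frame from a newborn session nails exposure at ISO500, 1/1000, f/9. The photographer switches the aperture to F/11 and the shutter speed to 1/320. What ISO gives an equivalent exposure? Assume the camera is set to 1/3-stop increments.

ISO 250

Aperture: f/9 → f/10 → f/11 — 2/3 stop smaller aperture (darker).
Shutter speed: 1/1000 → 1/800 → 1/640 → 1/500 → 1/400 → 1/320 — 1 2/3 stops longer (brighter).
Net change so far: 1 stop brighter. Offset with the ISO: 500 → 400 → 320 → 250.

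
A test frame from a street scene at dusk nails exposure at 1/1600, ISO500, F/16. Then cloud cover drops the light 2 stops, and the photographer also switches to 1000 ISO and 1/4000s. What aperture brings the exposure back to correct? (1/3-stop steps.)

Scene light: 2 stops darker.
ISO: 500 → 640 → 800 → 1000 — 1 stop raised (brighter).
Shutter speed: 1/1600 → 1/2000 → 1/2500 → 1/3200 → 1/4000 — 1 1/3 stops faster (darker).
Net so far: 2 1/3 stops darker. Aperture: f/16 → f/14 → f/13 → f/11 → f/10 → f/9 → f/8 → f/7.1.

f/7.1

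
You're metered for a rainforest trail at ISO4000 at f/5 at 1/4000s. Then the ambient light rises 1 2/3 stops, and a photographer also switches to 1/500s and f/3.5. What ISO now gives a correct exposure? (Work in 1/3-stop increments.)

ISO 80

Scene light: 1 2/3 stops brighter.
Shutter speed: 1/4000 → 1/3200 → 1/2500 → 1/2000 → 1/1600 → 1/1250 → 1/1000 → 1/800 → 1/640 → 1/500 — 3 stops longer (brighter).
Aperture: f/5 → f/4.5 → f/4 → f/3.5 — 1 stop wider (brighter).
Net so far: 5 2/3 stops brighter. ISO: 4000 → 3200 → 2500 → 2000 → 1600 → 1250 → 1000 → 800 → 640 → 500 → 400 → 320 → 250 → 200 → 160 → 125 → 100 → 80.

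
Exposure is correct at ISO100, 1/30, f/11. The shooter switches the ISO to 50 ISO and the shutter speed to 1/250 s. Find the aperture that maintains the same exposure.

f/2.8

ISO: 100 → 50 — 1 stop lower (darker).
Shutter speed: 1/30 → 1/60 → 1/125 → 1/250 — 3 stops faster (darker).
Net change so far: 4 stops darker. Offset with the aperture: f/11 → f/8 → f/5.6 → f/4 → f/2.8.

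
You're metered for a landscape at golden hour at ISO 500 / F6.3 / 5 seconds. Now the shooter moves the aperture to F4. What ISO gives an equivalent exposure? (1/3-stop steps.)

ISO 200

Aperture: f/6.3 → f/5.6 → f/5 → f/4.5 → f/4 — 1 1/3 stops larger aperture (brighter).
Need 1 1/3 stops darker from the ISO: 500 → 400 → 320 → 250 → 200.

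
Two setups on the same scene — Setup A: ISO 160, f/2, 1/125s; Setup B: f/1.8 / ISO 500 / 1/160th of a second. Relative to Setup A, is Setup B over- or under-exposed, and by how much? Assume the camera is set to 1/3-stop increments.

Aperture: f/2 → f/1.8 — 1/3 stop larger aperture (brighter).
Shutter speed: 1/125 → 1/160 — 1/3 stop shorter (darker).
ISO: 160 → 200 → 250 → 320 → 400 → 500 — 1 2/3 stops raised (brighter).
Net: +1/3 −1/3 +1 2/3 = +1 2/3 stops.

1 2/3 stops brighter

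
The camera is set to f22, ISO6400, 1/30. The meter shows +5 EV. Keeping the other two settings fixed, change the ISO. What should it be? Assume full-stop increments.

Overexposed by 5 stops → need 5 stops darker.
ISO: 6400 → 3200 → 1600 → 800 → 400 → 200.

ISO 200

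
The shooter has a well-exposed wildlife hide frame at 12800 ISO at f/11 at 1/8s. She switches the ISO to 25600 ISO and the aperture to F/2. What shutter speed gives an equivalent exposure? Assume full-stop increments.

1/500s

ISO: 12800 → 25600 — 1 stop higher (brighter).
Aperture: f/11 → f/8 → f/5.6 → f/4 → f/2.8 → f/2 — 5 stops larger aperture (brighter).
Net change so far: 6 stops brighter. Offset with the shutter speed: 1/8 → 1/15 → 1/30 → 1/60 → 1/125 → 1/250 → 1/500.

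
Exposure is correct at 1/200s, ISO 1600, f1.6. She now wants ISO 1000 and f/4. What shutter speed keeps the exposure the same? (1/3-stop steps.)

1/20s

ISO: 1600 → 1250 → 1000 — 2/3 stop dropped (darker).
Aperture: f/1.6 → f/1.8 → f/2 → f/2.2 → f/2.5 → f/2.8 → f/3.2 → f/3.5 → f/4 — 2 2/3 stops stopped down (darker).
Net change so far: 3 1/3 stops darker. Offset with the shutter speed: 1/200 → 1/160 → 1/125 → 1/100 → 1/80 → 1/60 → 1/50 → 1/40 → 1/30 → 1/25 → 1/20.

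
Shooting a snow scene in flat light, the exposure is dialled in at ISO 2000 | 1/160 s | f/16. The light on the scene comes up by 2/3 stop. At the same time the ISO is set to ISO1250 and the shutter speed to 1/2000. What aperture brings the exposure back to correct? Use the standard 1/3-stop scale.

f/4.5

Scene light: 2/3 stop brighter.
ISO: 2000 → 1600 → 1250 — 2/3 stop lower (darker).
Shutter speed: 1/160 → 1/200 → 1/250 → 1/320 → 1/400 → 1/500 → 1/640 → 1/800 → 1/1000 → 1/1250 → 1/1600 → 1/2000 — 3 2/3 stops faster (darker).
Net so far: 3 2/3 stops darker. Aperture: f/16 → f/14 → f/13 → f/11 → f/10 → f/9 → f/8 → f/7.1 → f/6.3 → f/5.6 → f/5 → f/4.5.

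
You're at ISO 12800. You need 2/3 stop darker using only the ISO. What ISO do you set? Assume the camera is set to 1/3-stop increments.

ISO 8000

ISO: 12800 → 10000 → 8000 — 2/3 stop lower (darker).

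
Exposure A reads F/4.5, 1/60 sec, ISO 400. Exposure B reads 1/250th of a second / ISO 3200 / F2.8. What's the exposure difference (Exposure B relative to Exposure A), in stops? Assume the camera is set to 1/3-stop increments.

2 1/3 stops brighter

Aperture: f/4.5 → f/4 → f/3.5 → f/3.2 → f/2.8 — 1 1/3 stops larger aperture (brighter).
Shutter speed: 1/60 → 1/80 → 1/100 → 1/125 → 1/160 → 1/200 → 1/250 — 2 stops faster (darker).
ISO: 400 → 500 → 640 → 800 → 1000 → 1250 → 1600 → 2000 → 2500 → 3200 — 3 stops higher (brighter).
Net: +1 1/3 −2 +3 = +2 1/3 stops.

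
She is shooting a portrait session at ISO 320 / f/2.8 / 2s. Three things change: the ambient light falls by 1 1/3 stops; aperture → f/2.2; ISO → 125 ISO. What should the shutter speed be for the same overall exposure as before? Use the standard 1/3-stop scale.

8 s

Scene light: 1 1/3 stops darker.
Aperture: f/2.8 → f/2.5 → f/2.2 — 2/3 stop larger aperture (brighter).
ISO: 320 → 250 → 200 → 160 → 125 — 1 1/3 stops dropped (darker).
Net so far: 2 stops darker. Shutter speed: 2 → 2.5 → 3.2 → 4 → 5 → 6 → 8.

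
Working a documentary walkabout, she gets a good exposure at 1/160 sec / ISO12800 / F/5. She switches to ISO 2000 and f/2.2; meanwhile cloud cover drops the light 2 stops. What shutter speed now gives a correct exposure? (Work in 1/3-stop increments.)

Scene light: 2 stops darker.
ISO: 12800 → 10000 → 8000 → 6400 → 5000 → 4000 → 3200 → 2500 → 2000 — 2 2/3 stops dropped (darker).
Aperture: f/5 → f/4.5 → f/4 → f/3.5 → f/3.2 → f/2.8 → f/2.5 → f/2.2 — 2 1/3 stops wider (brighter).
Net so far: 2 1/3 stops darker. Shutter speed: 1/160 → 1/125 → 1/100 → 1/80 → 1/60 → 1/50 → 1/40 → 1/30.

1/30s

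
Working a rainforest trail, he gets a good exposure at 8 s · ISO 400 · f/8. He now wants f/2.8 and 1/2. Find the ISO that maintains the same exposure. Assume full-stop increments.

ISO 800

Aperture: f/8 → f/5.6 → f/4 → f/2.8 — 3 stops larger aperture (brighter).
Shutter speed: 8 → 4 → 2 → 1 → 1/2 — 4 stops faster (darker).
Net change so far: 1 stop darker. Offset with the ISO: 400 → 800.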